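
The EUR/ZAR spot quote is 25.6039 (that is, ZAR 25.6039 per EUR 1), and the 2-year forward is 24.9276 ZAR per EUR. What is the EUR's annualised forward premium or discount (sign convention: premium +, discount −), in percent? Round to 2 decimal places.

-1.32%

T = 2 years.
(F − S)/S = (24.9276 − 25.6039)/25.6039 = -0.0264139.
Per annum: -0.0264139 / 2 = -0.013207 = -1.32%.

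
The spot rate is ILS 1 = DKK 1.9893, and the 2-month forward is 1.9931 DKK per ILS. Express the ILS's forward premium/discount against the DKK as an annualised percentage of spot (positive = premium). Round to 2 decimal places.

+1.15%

T = 2/12 years.
Period premium: (1.9931 − 1.9893)/1.9893 = 0.0019102.
×(1/T) gives 1.15% p.a.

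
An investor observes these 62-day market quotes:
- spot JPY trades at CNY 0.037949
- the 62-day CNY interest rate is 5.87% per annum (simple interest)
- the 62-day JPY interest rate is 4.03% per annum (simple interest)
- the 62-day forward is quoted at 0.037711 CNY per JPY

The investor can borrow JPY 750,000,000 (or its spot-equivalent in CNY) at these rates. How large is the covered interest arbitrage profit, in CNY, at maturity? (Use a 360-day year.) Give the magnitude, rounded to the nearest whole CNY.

CNY 269,931

T = 62/360 years.
Route A — deposit JPY, sell forward: 750,000,000 × 1.0069405556 × 0.037711 = CNY 28,479,551.47.
Route B — convert at spot, deposit CNY: 750,000,000 × 0.037949 × 1.0101094444 = CNY 28,749,482.48.
The quoted forward undervalues JPY, so borrow JPY, convert to CNY at spot, deposit the CNY at 5.87%, and buy JPY forward at 0.037711 to cover the loan.
The gap between the two covered legs is CNY 269,931.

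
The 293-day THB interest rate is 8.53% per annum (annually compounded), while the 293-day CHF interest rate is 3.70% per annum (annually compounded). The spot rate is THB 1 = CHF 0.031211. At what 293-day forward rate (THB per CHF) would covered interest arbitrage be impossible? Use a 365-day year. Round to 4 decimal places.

33.2325

T = 293/365 years.
CHF accumulates by (1 + 0.0370)^(293/365) = 1.02959455.
THB growth factor: (1 + 0.0853)^(293/365) = 1.06791636.
Forward (CHF per THB) = 0.031211 × 1.02959455 / 1.06791636 = 0.030091004.
Invert for THB per CHF: 1 / 0.030091004 = 33.2325.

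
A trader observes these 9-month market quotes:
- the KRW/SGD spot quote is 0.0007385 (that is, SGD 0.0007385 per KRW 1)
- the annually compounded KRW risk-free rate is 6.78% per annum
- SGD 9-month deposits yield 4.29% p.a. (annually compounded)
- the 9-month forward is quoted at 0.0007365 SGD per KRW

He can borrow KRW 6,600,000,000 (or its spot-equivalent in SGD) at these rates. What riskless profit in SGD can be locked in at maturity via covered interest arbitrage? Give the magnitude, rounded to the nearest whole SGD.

T = 9/12 years.
Keep in KRW, deliver into the forward: 6,600,000,000·1.050430776·0.0007365 = SGD 5,106,038.96.
Swap to SGD now, deposit: 6,600,000,000·0.0007385·1.032005473 = SGD 5,030,097.88.
The quoted forward overvalues KRW, so borrow SGD, buy KRW at spot, deposit the KRW at 6.78%, and sell the proceeds forward at 0.0007365.
The gap between the two covered legs is SGD 75,941.

SGD 75,941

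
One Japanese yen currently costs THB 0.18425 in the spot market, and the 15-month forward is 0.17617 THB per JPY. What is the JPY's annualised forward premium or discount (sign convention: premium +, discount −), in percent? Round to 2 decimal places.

-3.51%

T = 15/12 years.
(F − S)/S = (0.17617 − 0.18425)/0.18425 = -0.0438535.
×(1/T) gives -3.51% p.a.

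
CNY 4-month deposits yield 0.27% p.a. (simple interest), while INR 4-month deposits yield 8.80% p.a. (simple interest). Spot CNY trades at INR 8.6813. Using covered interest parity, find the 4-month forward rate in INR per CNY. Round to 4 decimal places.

8.9279

T = 4/12 years.
Growth of 1 INR over T: 1 + 0.0880×4/12 = 1.0293333.
Growth of 1 CNY over T: 1 + 0.0027×4/12 = 1.000900.
Forward (INR per CNY) = 8.6813 × 1.0293333 / 1.000900 = 8.927916.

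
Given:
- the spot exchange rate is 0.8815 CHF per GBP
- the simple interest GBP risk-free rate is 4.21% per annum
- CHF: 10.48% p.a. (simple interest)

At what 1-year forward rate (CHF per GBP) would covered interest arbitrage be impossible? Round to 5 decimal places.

0.93454

T = 1 year.
CHF accumulates by 1 + 0.1048×1 = 1.104800.
GBP growth factor: 1 + 0.0421×1 = 1.042100.
Forward (CHF per GBP) = 0.8815 × 1.104800 / 1.042100 = 0.9345372.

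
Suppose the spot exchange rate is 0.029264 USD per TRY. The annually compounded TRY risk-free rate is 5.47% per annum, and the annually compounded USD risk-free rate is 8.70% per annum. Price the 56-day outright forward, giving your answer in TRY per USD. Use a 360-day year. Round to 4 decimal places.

T = 56/360 years.
USD accumulates by (1 + 0.0870)^(56/360) = 1.01306126.
TRY growth factor: (1 + 0.0547)^(56/360) = 1.00831873.
CIP: F = S · (grow USD)/(grow TRY) = 0.029264 × 1.01306126/1.00831873 = 0.029401640 USD per TRY.
Quoted the other way: 1/0.029401640 = 34.0117 TRY per USD.

34.0117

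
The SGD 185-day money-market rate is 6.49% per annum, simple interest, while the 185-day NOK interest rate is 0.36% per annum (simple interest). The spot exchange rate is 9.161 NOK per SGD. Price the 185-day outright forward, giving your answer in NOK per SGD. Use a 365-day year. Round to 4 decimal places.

T = 185/365 years.
NOK growth factor: 1 + 0.0036×185/365 = 1.0018247.
SGD accumulates by 1 + 0.0649×185/365 = 1.0328945.
CIP: F = S · (grow NOK)/(grow SGD) = 9.161 × 1.0018247/1.0328945 = 8.885434 NOK per SGD.

8.8854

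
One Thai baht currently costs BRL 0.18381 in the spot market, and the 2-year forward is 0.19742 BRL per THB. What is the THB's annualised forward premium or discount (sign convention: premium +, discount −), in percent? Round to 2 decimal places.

+3.70%

T = 2 years.
Period premium: (0.19742 − 0.18381)/0.18381 = 0.0740438.
Annualise by dividing by T: 0.0740438 / 2 = 0.037022 → 3.70%.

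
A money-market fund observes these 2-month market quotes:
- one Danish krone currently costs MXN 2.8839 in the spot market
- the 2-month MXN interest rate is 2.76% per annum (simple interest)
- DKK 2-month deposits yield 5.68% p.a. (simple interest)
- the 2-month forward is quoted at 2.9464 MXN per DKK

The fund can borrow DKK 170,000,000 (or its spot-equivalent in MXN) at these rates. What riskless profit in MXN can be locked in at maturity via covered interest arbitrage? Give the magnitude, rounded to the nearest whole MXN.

MXN 13,111,530

T = 2/12 years.
Route A — deposit DKK, sell forward: 170,000,000 × 1.00946666667 × 2.9464 = MXN 505,629,739.74.
Route B — convert at spot, deposit MXN: 170,000,000 × 2.8839 × 1.004600 = MXN 492,518,209.80.
The quoted forward overvalues DKK, so borrow MXN, buy DKK at spot, deposit the DKK at 5.68%, and sell the proceeds forward at 2.9464.
The gap between the two covered legs is MXN 13,111,530.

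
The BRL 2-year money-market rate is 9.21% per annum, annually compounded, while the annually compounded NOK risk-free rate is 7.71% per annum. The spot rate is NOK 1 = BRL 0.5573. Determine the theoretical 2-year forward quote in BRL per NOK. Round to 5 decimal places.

T = 2 years.
BRL accumulates by (1 + 0.0921)^2 = 1.1926824.
NOK accumulates by (1 + 0.0771)^2 = 1.1601444.
Forward (BRL per NOK) = 0.5573 × 1.1926824 / 1.1601444 = 0.5729303.

0.57293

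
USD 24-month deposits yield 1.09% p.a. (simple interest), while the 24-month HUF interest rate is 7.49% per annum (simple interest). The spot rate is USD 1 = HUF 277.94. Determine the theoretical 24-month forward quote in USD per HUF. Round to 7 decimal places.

T = 2 years.
HUF growth factor: 1 + 0.0749×2 = 1.149800.
USD accumulates by 1 + 0.0109×2 = 1.021800.
CIP: F = S · (grow HUF)/(grow USD) = 277.94 × 1.149800/1.021800 = 312.7573 HUF per USD.
Invert for USD per HUF: 1 / 312.7573 = 0.0031974.

0.0031974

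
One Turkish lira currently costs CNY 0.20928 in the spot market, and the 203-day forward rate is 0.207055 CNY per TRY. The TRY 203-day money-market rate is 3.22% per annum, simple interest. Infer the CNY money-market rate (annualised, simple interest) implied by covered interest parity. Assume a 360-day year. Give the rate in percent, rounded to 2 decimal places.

T = 203/360 years.
F/S = 0.207055/0.20928 = 0.9893683 = (growth of CNY) / (growth of TRY).
The TRY side grows by 1 + 0.0322×203/360 = 1.0181572.
That pins the CNY growth at 1.0073325.
r = (1.0073325 − 1)/(203/360) = 0.013003 → 1.30%.

1.30%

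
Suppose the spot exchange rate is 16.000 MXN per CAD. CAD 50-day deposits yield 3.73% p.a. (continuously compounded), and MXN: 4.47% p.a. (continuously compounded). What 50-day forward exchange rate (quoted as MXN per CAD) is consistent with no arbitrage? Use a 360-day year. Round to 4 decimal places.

16.0165

T = 50/360 years.
MXN growth factor: e^(0.0447×50/360) = 1.00622764.
CAD accumulates by e^(0.0373×50/360) = 1.005194.
CIP: F = S · (grow MXN)/(grow CAD) = 16.0 × 1.00622764/1.005194 = 16.016453 MXN per CAD.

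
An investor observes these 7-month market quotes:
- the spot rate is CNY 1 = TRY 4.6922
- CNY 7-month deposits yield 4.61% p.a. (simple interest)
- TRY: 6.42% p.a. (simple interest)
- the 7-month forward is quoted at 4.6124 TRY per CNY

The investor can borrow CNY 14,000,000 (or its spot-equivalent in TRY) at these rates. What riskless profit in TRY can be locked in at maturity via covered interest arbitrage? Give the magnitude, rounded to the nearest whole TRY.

TRY 1,840,829

T = 7/12 years.
Route A — deposit CNY, sell forward: 14,000,000 × 1.0268916667 × 4.6124 = TRY 66,310,091.73.
Route B — convert at spot, deposit TRY: 14,000,000 × 4.6922 × 1.037450 = TRY 68,150,920.46.
The quoted forward undervalues CNY, so borrow CNY, convert to TRY at spot, deposit the TRY at 6.42%, and buy CNY forward at 4.6124 to cover the loan.
Profit = 68,150,920.46 − 66,310,091.73 = TRY 1,840,829.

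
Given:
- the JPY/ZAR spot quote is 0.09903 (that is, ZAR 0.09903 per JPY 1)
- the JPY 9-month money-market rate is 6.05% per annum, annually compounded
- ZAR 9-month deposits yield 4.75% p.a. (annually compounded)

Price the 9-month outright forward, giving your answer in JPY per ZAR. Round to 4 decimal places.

10.1918

T = 9/12 years.
ZAR growth factor: (1 + 0.0475)^(9/12) = 1.03541755.
JPY growth factor: (1 + 0.0605)^(9/12) = 1.04504022.
CIP: F = S · (grow ZAR)/(grow JPY) = 0.09903 × 1.03541755/1.04504022 = 0.098118137 ZAR per JPY.
Invert for JPY per ZAR: 1 / 0.098118137 = 10.1918.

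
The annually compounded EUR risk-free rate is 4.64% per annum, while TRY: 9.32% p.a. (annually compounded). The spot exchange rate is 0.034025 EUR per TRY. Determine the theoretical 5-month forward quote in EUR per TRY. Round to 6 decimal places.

T = 5/12 years.
EUR growth factor: (1 + 0.0464)^(5/12) = 1.0190779.
TRY growth factor: (1 + 0.0932)^(5/12) = 1.0378267.
CIP: F = S · (grow EUR)/(grow TRY) = 0.034025 × 1.0190779/1.0378267 = 0.03341032 EUR per TRY.

0.033410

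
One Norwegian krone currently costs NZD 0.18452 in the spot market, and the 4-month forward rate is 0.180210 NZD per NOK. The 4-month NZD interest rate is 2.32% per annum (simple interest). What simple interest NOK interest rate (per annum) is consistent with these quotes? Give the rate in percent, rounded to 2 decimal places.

9.55%

T = 4/12 years.
F/S = 0.18021/0.18452 = 0.9766421 = (growth of NZD) / (growth of NOK).
NZD growth factor: 1 + 0.0232×4/12 = 1.0077333.
That pins the NOK growth at 1.0318348.
(1.0318348 − 1)/T = 0.095504, i.e. 9.55%.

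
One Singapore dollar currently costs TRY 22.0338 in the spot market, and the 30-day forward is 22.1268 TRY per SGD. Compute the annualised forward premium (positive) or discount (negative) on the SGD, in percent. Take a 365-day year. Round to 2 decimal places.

T = 30/365 years.
Period premium: (22.1268 − 22.0338)/22.0338 = 0.0042208.
Annualise by dividing by T: 0.0042208 / (30/365) = 0.051353 → 5.14%.

+5.14%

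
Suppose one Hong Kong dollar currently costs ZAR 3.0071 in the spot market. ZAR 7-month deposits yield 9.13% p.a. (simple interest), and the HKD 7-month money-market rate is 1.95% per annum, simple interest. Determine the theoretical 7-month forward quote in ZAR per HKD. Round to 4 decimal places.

3.1316

T = 7/12 years.
ZAR growth factor: 1 + 0.0913×7/12 = 1.0532583.
HKD accumulates by 1 + 0.0195×7/12 = 1.011375.
Forward (ZAR per HKD) = 3.0071 × 1.0532583 / 1.011375 = 3.131631.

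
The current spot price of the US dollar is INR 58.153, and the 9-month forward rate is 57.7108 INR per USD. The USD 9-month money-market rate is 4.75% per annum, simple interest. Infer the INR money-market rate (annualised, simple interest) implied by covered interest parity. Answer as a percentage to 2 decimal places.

3.70%

T = 9/12 years.
CIP gives F = S · g_INR/g_USD, so g_INR/g_USD = 57.7108/58.153 = 0.9923959.
USD growth factor: 1 + 0.0475×9/12 = 1.035625.
So the INR growth factor = 1.027750.
r = (1.027750 − 1)/(9/12) = 0.037000 → 3.70%.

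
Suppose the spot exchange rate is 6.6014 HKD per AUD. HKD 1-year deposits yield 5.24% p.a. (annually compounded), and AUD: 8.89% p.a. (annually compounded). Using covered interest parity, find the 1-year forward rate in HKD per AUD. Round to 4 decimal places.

T = 1 year.
HKD growth factor: (1 + 0.0524)^1 = 1.052400.
AUD growth factor: (1 + 0.0889)^1 = 1.088900.
CIP: F = S · (grow HKD)/(grow AUD) = 6.6014 × 1.052400/1.088900 = 6.380121 HKD per AUD.

6.3801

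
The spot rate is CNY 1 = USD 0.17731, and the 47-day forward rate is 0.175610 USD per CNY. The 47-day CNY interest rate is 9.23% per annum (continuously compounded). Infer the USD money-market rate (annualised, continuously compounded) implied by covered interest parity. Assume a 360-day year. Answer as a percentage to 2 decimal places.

1.85%

T = 47/360 years.
By CIP, F/S equals the USD-to-CNY growth ratio: 0.17561/0.17731 = 0.9904123.
The CNY side grows by e^(0.0923×47/360) = 1.0121232.
That pins the USD growth at 1.0024193.
r = ln(1.0024193)/(47/360) = 0.018508 → 1.85%.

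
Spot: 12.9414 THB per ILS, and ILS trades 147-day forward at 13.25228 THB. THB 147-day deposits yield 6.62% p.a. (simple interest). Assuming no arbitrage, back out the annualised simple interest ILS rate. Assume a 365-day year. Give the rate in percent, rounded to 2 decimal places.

T = 147/365 years.
By CIP, F/S equals the THB-to-ILS growth ratio: 13.25228/12.9414 = 1.0240221.
THB growth factor: 1 + 0.0662×147/365 = 1.0266614.
So the ILS growth factor = 1.0025774.
r = (1.0025774 − 1)/(147/365) = 0.006400 → 0.64%.

0.64%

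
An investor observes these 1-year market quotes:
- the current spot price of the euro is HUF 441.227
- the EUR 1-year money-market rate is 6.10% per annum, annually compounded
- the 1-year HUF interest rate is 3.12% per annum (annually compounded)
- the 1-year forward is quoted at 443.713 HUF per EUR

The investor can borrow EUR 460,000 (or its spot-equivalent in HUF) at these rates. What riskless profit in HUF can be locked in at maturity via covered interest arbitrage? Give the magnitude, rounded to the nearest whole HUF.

T = 1 year.
Route A — deposit EUR, sell forward: 460,000 × 1.061000 × 443.713 = HUF 216,558,566.78.
Route B — convert at spot, deposit HUF: 460,000 × 441.227 × 1.031200 = HUF 209,296,909.90.
The quoted forward overvalues EUR, so borrow HUF, buy EUR at spot, deposit the EUR at 6.10%, and sell the proceeds forward at 443.713.
Profit = 216,558,566.78 − 209,296,909.90 = HUF 7,261,657.

HUF 7,261,657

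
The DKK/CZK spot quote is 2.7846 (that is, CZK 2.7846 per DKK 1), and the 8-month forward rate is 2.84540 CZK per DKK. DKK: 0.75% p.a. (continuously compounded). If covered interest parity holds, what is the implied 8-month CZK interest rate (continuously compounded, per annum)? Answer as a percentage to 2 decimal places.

3.99%

T = 8/12 years.
By CIP, F/S equals the CZK-to-DKK growth ratio: 2.8454/2.7846 = 1.0218344.
DKK growth factor: e^(0.0075×8/12) = 1.0050125.
That pins the CZK growth at 1.0269563.
r = ln(1.0269563)/(8/12) = 0.039899 → 3.99%.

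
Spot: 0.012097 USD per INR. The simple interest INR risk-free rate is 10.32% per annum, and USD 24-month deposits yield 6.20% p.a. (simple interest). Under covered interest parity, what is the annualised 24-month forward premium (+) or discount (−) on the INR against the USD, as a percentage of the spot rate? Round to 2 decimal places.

-3.42%

T = 2 years.
CIP forward (USD per INR) = 0.012097 × 1.124000/1.206400 = 0.011270746.
Annualised premium = (F − S)/S × (1/T) = (0.011270746 − 0.012097)/0.012097 ÷ 2 = -3.42%.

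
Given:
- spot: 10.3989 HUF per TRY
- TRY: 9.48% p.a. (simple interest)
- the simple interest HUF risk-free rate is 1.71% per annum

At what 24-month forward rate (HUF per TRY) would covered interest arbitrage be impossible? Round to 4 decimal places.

T = 2 years.
HUF accumulates by 1 + 0.0171×2 = 1.034200.
TRY growth factor: 1 + 0.0948×2 = 1.189600.
So F = 10.3989 × 1.034200 / 1.189600 = 9.040469 (HUF/TRY).

9.0405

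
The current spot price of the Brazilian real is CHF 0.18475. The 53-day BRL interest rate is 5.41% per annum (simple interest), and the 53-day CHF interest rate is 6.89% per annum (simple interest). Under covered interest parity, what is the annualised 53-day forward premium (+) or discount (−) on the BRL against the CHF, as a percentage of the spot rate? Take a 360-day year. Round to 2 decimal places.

+1.47%

T = 53/360 years.
CIP forward (CHF per BRL) = 0.18475 × 1.0101436/1.0079647 = 0.18514937.
(F − S)/S ÷ T = (0.18514937 − 0.18475)/0.18475/(53/360) = 0.014683 → 1.47%.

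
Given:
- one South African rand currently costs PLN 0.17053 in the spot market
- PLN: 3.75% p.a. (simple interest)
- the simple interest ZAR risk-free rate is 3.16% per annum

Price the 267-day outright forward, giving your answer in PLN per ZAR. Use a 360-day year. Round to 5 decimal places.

0.17126

T = 267/360 years.
Growth of 1 PLN over T: 1 + 0.0375×267/360 = 1.0278125.
ZAR accumulates by 1 + 0.0316×267/360 = 1.0234367.
So F = 0.17053 × 1.0278125 / 1.0234367 = 0.1712591 (PLN/ZAR).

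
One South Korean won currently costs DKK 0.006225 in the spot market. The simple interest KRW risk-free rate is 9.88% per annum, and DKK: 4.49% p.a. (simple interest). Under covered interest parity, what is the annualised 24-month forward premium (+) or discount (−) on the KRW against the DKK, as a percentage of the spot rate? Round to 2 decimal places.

-4.50%

T = 2 years.
No-arbitrage forward: 0.006225 × 1.089800 / 1.197600 = 0.005664667 DKK/KRW.
Annualised premium = (F − S)/S × (1/T) = (0.005664667 − 0.006225)/0.006225 ÷ 2 = -4.50%.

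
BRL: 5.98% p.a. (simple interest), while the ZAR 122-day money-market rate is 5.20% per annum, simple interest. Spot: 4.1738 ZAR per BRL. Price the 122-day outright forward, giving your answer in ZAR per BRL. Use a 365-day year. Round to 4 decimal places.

T = 122/365 years.
Growth of 1 ZAR over T: 1 + 0.0520×122/365 = 1.0173808.
Growth of 1 BRL over T: 1 + 0.0598×122/365 = 1.0199879.
So F = 4.1738 × 1.0173808 / 1.0199879 = 4.163132 (ZAR/BRL).

4.1631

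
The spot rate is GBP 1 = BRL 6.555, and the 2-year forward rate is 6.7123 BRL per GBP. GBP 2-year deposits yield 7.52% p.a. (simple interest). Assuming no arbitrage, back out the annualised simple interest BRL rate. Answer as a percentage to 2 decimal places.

T = 2 years.
CIP gives F = S · g_BRL/g_GBP, so g_BRL/g_GBP = 6.7123/6.555 = 1.0239969.
The GBP side grows by 1 + 0.0752×2 = 1.150400.
That pins the BRL growth at 1.178006.
r = (1.178006 − 1)/2 = 0.089003 → 8.90%.

8.90%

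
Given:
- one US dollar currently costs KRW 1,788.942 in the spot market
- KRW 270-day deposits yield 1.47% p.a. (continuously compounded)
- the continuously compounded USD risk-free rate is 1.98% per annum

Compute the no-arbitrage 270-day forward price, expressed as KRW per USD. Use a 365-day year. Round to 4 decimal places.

T = 270/365 years.
KRW accumulates by e^(0.0147×270/365) = 1.0109333091.
USD accumulates by e^(0.0198×270/365) = 1.014754362.
Forward (KRW per USD) = 1788.942 × 1.0109333091 / 1.014754362 = 1782.205747.

1782.2057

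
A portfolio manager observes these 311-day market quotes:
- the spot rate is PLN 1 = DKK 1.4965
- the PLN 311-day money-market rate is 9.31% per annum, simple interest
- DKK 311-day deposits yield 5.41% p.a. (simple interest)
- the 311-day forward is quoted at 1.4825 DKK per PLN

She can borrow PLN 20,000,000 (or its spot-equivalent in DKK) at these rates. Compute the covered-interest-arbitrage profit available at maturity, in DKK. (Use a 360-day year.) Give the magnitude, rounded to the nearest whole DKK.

DKK 705,872

T = 311/360 years.
Route A — deposit PLN, sell forward: 20,000,000 × 1.0804280556 × 1.4825 = DKK 32,034,691.85.
Route B — convert at spot, deposit DKK: 20,000,000 × 1.4965 × 1.0467363889 = DKK 31,328,820.12.
The quoted forward overvalues PLN, so borrow DKK, buy PLN at spot, deposit the PLN at 9.31%, and sell the proceeds forward at 1.4825.
Arbitrage profit = |32,034,691.85 − 31,328,820.12| = DKK 705,872.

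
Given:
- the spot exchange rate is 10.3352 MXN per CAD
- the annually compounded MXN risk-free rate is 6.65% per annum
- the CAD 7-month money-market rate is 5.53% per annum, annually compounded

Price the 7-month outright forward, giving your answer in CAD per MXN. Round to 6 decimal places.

T = 7/12 years.
Growth of 1 MXN over T: (1 + 0.0665)^(7/12) = 1.0382705.
CAD growth factor: (1 + 0.0553)^(7/12) = 1.0318961.
Forward (MXN per CAD) = 10.3352 × 1.0382705 / 1.0318961 = 10.39904.
Invert for CAD per MXN: 1 / 10.39904 = 0.096163.

0.096163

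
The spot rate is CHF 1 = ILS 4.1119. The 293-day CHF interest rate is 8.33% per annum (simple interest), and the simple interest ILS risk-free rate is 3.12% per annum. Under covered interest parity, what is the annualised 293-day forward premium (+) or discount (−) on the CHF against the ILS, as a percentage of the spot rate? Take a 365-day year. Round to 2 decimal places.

-4.88%

T = 293/365 years.
F = S · g_ILS/g_CHF = 4.1119 × 1.0250455/1.0668682 = 3.9507079.
(F − S)/S ÷ T = (3.9507079 − 4.1119)/4.1119/(293/365) = -0.048834 → -4.88%.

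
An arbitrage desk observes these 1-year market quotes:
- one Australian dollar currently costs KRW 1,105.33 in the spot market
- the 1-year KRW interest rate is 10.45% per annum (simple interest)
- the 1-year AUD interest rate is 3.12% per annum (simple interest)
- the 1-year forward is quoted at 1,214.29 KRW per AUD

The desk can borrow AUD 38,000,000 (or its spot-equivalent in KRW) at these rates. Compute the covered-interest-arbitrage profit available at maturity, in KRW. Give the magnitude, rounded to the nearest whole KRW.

KRW 1,190,876,794

T = 1 year.
Keep in AUD, deliver into the forward: 38,000,000·1.031200·1214.29 = KRW 47,582,682,224.00.
Swap to KRW now, deposit: 38,000,000·1105.33·1.104500 = KRW 46,391,805,430.00.
The quoted forward overvalues AUD, so borrow KRW, buy AUD at spot, deposit the AUD at 3.12%, and sell the proceeds forward at 1,214.29.
The gap between the two covered legs is KRW 1,190,876,794.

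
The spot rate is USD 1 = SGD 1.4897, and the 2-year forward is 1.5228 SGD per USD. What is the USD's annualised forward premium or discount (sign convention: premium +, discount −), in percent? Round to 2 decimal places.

T = 2 years.
(F − S)/S = (1.5228 − 1.4897)/1.4897 = 0.0222192.
Annualise by dividing by T: 0.0222192 / 2 = 0.011110 → 1.11%.

+1.11%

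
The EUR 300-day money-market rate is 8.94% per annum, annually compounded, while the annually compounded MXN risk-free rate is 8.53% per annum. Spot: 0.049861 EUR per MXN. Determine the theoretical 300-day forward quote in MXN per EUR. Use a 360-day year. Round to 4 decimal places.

19.9928

T = 300/360 years.
Growth of 1 EUR over T: (1 + 0.0894)^(300/360) = 1.07396339.
MXN growth factor: (1 + 0.0853)^(300/360) = 1.07059408.
Forward (EUR per MXN) = 0.049861 × 1.07396339 / 1.07059408 = 0.050017920.
Invert for MXN per EUR: 1 / 0.050017920 = 19.9928.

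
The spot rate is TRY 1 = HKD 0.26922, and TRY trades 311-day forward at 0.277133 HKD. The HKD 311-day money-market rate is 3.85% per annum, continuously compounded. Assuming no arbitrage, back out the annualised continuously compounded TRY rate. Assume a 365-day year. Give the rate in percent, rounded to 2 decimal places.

0.45%

T = 311/365 years.
F/S = 0.277133/0.26922 = 1.0293923 = (growth of HKD) / (growth of TRY).
The HKD side grows by e^(0.0385×311/365) = 1.0333481.
That pins the TRY growth at 1.0038428.
r = ln(1.0038428)/(311/365) = 0.004501 → 0.45%.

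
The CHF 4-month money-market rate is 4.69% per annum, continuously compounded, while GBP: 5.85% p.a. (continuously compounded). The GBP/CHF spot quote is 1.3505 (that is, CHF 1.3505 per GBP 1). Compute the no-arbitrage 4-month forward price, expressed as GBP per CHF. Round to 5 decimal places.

T = 4/12 years.
CHF accumulates by e^(0.0469×4/12) = 1.0157562.
GBP growth factor: e^(0.0585×4/12) = 1.0196914.
So F = 1.3505 × 1.0157562 / 1.0196914 = 1.345288 (CHF/GBP).
Quoted the other way: 1/1.345288 = 0.74334 GBP per CHF.

0.74334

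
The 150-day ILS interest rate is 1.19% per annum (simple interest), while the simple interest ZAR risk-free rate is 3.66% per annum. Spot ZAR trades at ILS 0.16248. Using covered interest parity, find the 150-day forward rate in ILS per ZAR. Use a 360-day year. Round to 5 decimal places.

0.16083

T = 150/360 years.
ILS growth factor: 1 + 0.0119×150/360 = 1.0049583.
ZAR growth factor: 1 + 0.0366×150/360 = 1.015250.
CIP: F = S · (grow ILS)/(grow ZAR) = 0.16248 × 1.0049583/1.015250 = 0.1608329 ILS per ZAR.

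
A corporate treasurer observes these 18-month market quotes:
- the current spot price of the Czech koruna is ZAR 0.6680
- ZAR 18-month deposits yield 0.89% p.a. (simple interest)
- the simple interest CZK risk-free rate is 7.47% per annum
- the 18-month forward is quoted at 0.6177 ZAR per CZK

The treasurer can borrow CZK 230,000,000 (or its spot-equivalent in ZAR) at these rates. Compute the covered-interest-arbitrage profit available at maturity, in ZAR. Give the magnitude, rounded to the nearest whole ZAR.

T = 18/12 years.
Invest the CZK and cover forward: 230,000,000 × 1.112050 × 0.6177 = ZAR 157,990,055.55.
Convert at spot and invest in ZAR: 230,000,000 × 0.6680 × 1.013350 = ZAR 155,691,094.00.
The quoted forward overvalues CZK, so borrow ZAR, buy CZK at spot, deposit the CZK at 7.47%, and sell the proceeds forward at 0.6177.
Profit = 157,990,055.55 − 155,691,094.00 = ZAR 2,298,962.

ZAR 2,298,962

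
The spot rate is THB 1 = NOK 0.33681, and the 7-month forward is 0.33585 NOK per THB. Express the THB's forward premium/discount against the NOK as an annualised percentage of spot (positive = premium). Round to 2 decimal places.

T = 7/12 years.
THB trades forward at -0.28503% vs spot over the period.
Annualise by dividing by T: -0.0028503 / (7/12) = -0.004886 → -0.49%.

-0.49%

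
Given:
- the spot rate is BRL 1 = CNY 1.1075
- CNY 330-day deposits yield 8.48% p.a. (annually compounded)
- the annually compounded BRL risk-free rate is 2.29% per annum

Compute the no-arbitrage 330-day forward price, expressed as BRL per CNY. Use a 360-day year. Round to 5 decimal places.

0.85559

T = 330/360 years.
CNY growth factor: (1 + 0.0848)^(330/360) = 1.0774667.
BRL accumulates by (1 + 0.0229)^(330/360) = 1.0209718.
Forward (CNY per BRL) = 1.1075 × 1.0774667 / 1.0209718 = 1.168783.
Quoted the other way: 1/1.168783 = 0.85559 BRL per CNY.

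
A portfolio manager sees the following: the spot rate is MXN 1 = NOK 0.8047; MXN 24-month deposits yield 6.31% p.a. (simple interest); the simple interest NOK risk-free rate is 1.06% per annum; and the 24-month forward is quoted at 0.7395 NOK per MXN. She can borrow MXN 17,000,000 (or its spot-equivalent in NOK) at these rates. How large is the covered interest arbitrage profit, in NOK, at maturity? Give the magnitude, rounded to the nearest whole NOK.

T = 2 years.
Route A — deposit MXN, sell forward: 17,000,000 × 1.126200 × 0.7395 = NOK 14,158,023.30.
Route B — convert at spot, deposit NOK: 17,000,000 × 0.8047 × 1.021200 = NOK 13,969,913.88.
The quoted forward overvalues MXN, so borrow NOK, buy MXN at spot, deposit the MXN at 6.31%, and sell the proceeds forward at 0.7395.
Profit = 14,158,023.30 − 13,969,913.88 = NOK 188,109.

NOK 188,109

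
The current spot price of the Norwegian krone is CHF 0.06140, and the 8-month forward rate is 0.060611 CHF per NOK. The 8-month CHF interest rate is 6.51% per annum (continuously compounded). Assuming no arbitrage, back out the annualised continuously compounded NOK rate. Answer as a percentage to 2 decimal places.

8.45%

T = 8/12 years.
By CIP, F/S equals the CHF-to-NOK growth ratio: 0.060611/0.0614 = 0.9871498.
CHF growth factor: e^(0.0651×8/12) = 1.0443556.
So the NOK growth factor = 1.0579505.
Take logs: ln 1.0579505 / (8/12) = 0.084500, so 8.45%.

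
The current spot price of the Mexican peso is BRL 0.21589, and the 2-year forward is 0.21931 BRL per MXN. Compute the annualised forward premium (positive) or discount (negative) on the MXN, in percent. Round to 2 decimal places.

+0.79%

T = 2 years.
MXN trades forward at +1.58414% vs spot over the period.
×(1/T) gives 0.79% p.a.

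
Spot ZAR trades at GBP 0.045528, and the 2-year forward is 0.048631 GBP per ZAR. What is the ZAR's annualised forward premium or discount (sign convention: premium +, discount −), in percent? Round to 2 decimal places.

+3.41%

T = 2 years.
(F − S)/S = (0.048631 − 0.045528)/0.045528 = 0.0681559.
Annualise by dividing by T: 0.0681559 / 2 = 0.034078 → 3.41%.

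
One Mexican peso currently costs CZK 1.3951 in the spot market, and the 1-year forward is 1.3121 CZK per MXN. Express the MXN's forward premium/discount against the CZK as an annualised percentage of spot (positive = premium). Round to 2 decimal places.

T = 1 year.
Period premium: (1.3121 − 1.3951)/1.3951 = -0.0594939.
Annualise by dividing by T: -0.0594939 / 1 = -0.059494 → -5.95%.

-5.95%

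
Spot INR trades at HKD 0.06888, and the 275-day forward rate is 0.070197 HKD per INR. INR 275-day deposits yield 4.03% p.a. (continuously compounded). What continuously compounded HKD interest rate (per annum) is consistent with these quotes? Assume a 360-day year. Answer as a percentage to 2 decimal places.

T = 275/360 years.
CIP gives F = S · g_HKD/g_INR, so g_HKD/g_INR = 0.070197/0.06888 = 1.0191202.
The INR side grows by e^(0.0403×275/360) = 1.0312635.
So the HKD growth factor = 1.0509815.
r = ln(1.0509815)/(275/360) = 0.065094 → 6.51%.

6.51%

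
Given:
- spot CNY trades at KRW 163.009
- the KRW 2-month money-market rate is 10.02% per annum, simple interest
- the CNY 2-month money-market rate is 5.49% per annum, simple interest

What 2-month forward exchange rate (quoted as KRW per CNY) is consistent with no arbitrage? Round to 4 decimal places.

164.2286

T = 2/12 years.
Growth of 1 KRW over T: 1 + 0.1002×2/12 = 1.016700.
CNY accumulates by 1 + 0.0549×2/12 = 1.009150.
CIP: F = S · (grow KRW)/(grow CNY) = 163.009 × 1.016700/1.009150 = 164.228559 KRW per CNY.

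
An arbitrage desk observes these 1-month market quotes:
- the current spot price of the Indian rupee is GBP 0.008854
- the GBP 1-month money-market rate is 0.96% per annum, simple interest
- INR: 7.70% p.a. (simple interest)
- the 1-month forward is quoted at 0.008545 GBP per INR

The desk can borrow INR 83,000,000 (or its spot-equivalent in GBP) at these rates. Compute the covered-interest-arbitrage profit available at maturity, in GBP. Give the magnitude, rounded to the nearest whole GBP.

T = 1/12 years.
Keep in INR, deliver into the forward: 83,000,000·1.00641667·0.008545 = GBP 713,785.93.
Swap to GBP now, deposit: 83,000,000·0.008854·1.000800 = GBP 735,469.91.
The quoted forward undervalues INR, so borrow INR, convert to GBP at spot, deposit the GBP at 0.96%, and buy INR forward at 0.008545 to cover the loan.
The gap between the two covered legs is GBP 21,684.

GBP 21,684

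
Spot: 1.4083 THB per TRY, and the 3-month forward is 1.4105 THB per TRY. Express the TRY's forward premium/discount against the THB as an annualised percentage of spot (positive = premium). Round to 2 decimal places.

+0.62%

T = 3/12 years.
TRY trades forward at +0.15622% vs spot over the period.
Per annum: 0.0015622 / (3/12) = 0.006249 = 0.62%.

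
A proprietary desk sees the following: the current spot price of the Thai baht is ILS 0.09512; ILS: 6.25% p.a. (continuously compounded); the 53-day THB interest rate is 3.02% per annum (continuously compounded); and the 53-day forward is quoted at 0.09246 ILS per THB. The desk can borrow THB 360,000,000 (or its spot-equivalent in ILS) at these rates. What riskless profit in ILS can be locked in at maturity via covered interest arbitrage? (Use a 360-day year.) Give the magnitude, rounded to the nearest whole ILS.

ILS 1,125,818

T = 53/360 years.
Keep in THB, deliver into the forward: 360,000,000·1.0044560097·0.09246 = ILS 33,433,920.96.
Swap to ILS now, deposit: 360,000,000·0.09512·1.0092438518 = ILS 34,559,739.07.
The quoted forward undervalues THB, so borrow THB, convert to ILS at spot, deposit the ILS at 6.25%, and buy THB forward at 0.09246 to cover the loan.
Arbitrage profit = |33,433,920.96 − 34,559,739.07| = ILS 1,125,818.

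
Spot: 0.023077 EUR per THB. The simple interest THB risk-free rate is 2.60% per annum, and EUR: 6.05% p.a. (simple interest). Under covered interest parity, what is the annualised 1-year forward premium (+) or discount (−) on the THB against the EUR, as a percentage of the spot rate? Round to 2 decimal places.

T = 1 year.
CIP forward (EUR per THB) = 0.023077 × 1.060500/1.026000 = 0.023852981.
(F − S)/S ÷ T = (0.023852981 − 0.023077)/0.023077/1 = 0.033626 → 3.36%.

+3.36%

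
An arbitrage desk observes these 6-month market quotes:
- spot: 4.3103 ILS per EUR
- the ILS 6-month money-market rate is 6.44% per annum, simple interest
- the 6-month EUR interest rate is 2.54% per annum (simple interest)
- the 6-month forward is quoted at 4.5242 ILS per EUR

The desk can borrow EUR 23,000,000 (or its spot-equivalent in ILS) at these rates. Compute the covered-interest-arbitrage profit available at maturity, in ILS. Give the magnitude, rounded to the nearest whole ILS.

ILS 3,049,011

T = 6/12 years.
Route A — deposit EUR, sell forward: 23,000,000 × 1.012700 × 4.5242 = ILS 105,378,118.82.
Route B — convert at spot, deposit ILS: 23,000,000 × 4.3103 × 1.032200 = ILS 102,329,108.18.
The quoted forward overvalues EUR, so borrow ILS, buy EUR at spot, deposit the EUR at 2.54%, and sell the proceeds forward at 4.5242.
Profit = 105,378,118.82 − 102,329,108.18 = ILS 3,049,011.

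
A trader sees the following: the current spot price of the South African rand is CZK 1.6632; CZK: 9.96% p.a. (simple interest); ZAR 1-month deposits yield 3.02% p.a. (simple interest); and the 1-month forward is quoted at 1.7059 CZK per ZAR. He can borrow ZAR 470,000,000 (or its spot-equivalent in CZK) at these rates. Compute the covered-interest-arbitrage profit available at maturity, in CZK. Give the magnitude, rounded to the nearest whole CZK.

CZK 15,598,652

T = 1/12 years.
Route A — deposit ZAR, sell forward: 470,000,000 × 1.00251666667 × 1.7059 = CZK 803,790,795.39.
Route B — convert at spot, deposit CZK: 470,000,000 × 1.6632 × 1.008300 = CZK 788,192,143.20.
The quoted forward overvalues ZAR, so borrow CZK, buy ZAR at spot, deposit the ZAR at 3.02%, and sell the proceeds forward at 1.7059.
Arbitrage profit = |803,790,795.39 − 788,192,143.20| = CZK 15,598,652.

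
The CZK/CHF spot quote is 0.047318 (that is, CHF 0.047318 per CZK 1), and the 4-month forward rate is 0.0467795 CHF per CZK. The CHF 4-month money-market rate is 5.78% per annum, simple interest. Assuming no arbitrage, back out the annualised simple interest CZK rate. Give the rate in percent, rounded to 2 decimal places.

T = 4/12 years.
CIP gives F = S · g_CHF/g_CZK, so g_CHF/g_CZK = 0.0467795/0.047318 = 0.9886196.
The CHF side grows by 1 + 0.0578×4/12 = 1.0192667.
Hence g_CZK = 1.0309999.
(1.0309999 − 1)/T = 0.093000, i.e. 9.30%.

9.30%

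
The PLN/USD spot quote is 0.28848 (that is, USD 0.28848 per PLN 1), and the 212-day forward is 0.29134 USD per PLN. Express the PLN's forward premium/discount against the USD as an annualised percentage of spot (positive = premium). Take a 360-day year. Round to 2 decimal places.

T = 212/360 years.
(F − S)/S = (0.29134 − 0.28848)/0.28848 = 0.0099140.
×(1/T) gives 1.68% p.a.

+1.68%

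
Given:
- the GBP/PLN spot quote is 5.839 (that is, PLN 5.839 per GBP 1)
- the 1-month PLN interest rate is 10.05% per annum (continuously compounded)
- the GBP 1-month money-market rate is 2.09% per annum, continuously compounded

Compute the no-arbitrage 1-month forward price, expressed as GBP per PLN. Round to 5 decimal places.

0.17013

T = 1/12 years.
PLN accumulates by e^(0.1005×1/12) = 1.0084102.
GBP accumulates by e^(0.0209×1/12) = 1.0017432.
CIP: F = S · (grow PLN)/(grow GBP) = 5.839 × 1.0084102/1.0017432 = 5.877861 PLN per GBP.
Quoted the other way: 1/5.877861 = 0.17013 GBP per PLN.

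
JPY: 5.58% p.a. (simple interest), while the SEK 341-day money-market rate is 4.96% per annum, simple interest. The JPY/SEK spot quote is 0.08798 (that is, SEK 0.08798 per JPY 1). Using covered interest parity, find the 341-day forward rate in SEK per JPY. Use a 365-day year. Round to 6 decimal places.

T = 341/365 years.
Growth of 1 SEK over T: 1 + 0.0496×341/365 = 1.0463386.
JPY accumulates by 1 + 0.0558×341/365 = 1.052131.
CIP: F = S · (grow SEK)/(grow JPY) = 0.08798 × 1.0463386/1.052131 = 0.08749564 SEK per JPY.

0.087496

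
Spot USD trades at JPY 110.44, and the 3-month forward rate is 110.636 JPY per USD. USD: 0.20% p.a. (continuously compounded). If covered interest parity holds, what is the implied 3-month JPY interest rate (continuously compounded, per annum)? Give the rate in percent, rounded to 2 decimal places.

0.91%

T = 3/12 years.
F/S = 110.636/110.44 = 1.0017747 = (growth of JPY) / (growth of USD).
USD growth factor: e^(0.0020×3/12) = 1.0005001.
So the JPY growth factor = 1.0022757.
r = ln(1.0022757)/(3/12) = 0.009092 → 0.91%.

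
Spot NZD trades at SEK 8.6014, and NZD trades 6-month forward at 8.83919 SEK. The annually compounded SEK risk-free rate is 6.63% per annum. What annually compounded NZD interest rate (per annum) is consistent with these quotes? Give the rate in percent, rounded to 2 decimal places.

0.97%

T = 6/12 years.
By CIP, F/S equals the SEK-to-NZD growth ratio: 8.83919/8.6014 = 1.0276455.
SEK growth factor: (1 + 0.0663)^(6/12) = 1.032618.
Hence g_NZD = 1.0048387.
Annualise: 1.0048387^(12/6) − 1 = 0.009701 = 0.97%.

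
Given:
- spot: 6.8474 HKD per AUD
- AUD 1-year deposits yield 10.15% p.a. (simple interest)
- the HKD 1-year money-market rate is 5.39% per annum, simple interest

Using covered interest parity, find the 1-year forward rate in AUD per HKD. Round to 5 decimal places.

T = 1 year.
HKD accumulates by 1 + 0.0539×1 = 1.053900.
AUD growth factor: 1 + 0.1015×1 = 1.101500.
So F = 6.8474 × 1.053900 / 1.101500 = 6.551498 (HKD/AUD).
Invert for AUD per HKD: 1 / 6.551498 = 0.15264.

0.15264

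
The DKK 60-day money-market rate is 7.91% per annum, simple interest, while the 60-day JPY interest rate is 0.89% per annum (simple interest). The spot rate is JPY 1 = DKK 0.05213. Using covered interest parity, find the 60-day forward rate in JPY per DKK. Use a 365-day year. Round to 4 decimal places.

T = 60/365 years.
Growth of 1 DKK over T: 1 + 0.0791×60/365 = 1.01300274.
Growth of 1 JPY over T: 1 + 0.0089×60/365 = 1.00146301.
Forward (DKK per JPY) = 0.05213 × 1.01300274 / 1.00146301 = 0.052730687.
Invert for JPY per DKK: 1 / 0.052730687 = 18.9643.

18.9643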